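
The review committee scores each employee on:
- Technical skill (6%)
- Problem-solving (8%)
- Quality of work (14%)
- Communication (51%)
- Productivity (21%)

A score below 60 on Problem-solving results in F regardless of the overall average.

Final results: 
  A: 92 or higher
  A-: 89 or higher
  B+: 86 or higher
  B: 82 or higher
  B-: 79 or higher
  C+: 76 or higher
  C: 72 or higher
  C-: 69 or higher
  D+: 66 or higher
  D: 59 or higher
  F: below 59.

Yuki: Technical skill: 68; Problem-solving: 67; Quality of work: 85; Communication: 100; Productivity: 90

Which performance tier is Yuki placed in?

Problem-solving score 67 ≥ 60: minimum met.
Weighted total:
  Technical skill 68 × 0.06 = 4.08
  Problem-solving 67 × 0.08 = 5.36
  Quality of work 85 × 0.14 = 11.9
  Communication 100 × 0.51 = 51
  Productivity 90 × 0.21 = 18.9
Sum = 91.24
91.24 is ≥ 89 and < 92 → A-

A-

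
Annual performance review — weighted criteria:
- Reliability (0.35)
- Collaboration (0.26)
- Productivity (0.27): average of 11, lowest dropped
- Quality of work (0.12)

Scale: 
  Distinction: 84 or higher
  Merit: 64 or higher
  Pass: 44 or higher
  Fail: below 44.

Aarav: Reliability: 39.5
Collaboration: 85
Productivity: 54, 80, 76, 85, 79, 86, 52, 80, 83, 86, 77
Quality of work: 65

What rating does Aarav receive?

Merit

Productivity: drop 52 → average of remaining 10 = 786/10 = 78.6
Weighted total:
  Reliability 39.5 × 0.35 = 13.825
  Collaboration 85 × 0.26 = 22.1
  Productivity 78.6 × 0.27 = 21.222
  Quality of work 65 × 0.12 = 7.8
Sum = 64.947
64.947 is ≥ 64 and < 84 → Merit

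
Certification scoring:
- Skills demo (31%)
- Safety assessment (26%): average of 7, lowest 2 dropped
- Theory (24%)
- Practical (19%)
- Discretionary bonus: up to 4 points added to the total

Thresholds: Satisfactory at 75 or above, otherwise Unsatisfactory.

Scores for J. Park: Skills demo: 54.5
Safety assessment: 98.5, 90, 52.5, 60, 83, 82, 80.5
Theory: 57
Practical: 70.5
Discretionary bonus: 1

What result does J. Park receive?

Safety assessment: drop 52.5, 60 → average of remaining 5 = 434/5 = 86.8
Weighted total:
  Skills demo 54.5 × 0.31 = 16.895
  Safety assessment 86.8 × 0.26 = 22.568
  Theory 57 × 0.24 = 13.68
  Practical 70.5 × 0.19 = 13.395
Sum = 66.538
Discretionary bonus: 66.538 + 1 = 67.538
67.538 < 75 → Unsatisfactory

Unsatisfactory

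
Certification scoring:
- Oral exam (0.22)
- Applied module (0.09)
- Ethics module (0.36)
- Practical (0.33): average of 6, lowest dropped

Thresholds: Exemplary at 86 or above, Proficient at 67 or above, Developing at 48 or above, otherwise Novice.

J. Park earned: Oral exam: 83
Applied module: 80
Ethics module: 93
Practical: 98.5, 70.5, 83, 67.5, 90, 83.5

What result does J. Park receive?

Exemplary

Practical: drop 67.5 → average of remaining 5 = 425.5/5 = 85.1
Weighted total:
  Oral exam 83 × 0.22 = 18.26
  Applied module 80 × 0.09 = 7.2
  Ethics module 93 × 0.36 = 33.48
  Practical 85.1 × 0.33 = 28.083
Sum = 87.023
87.023 ≥ 86 → Exemplary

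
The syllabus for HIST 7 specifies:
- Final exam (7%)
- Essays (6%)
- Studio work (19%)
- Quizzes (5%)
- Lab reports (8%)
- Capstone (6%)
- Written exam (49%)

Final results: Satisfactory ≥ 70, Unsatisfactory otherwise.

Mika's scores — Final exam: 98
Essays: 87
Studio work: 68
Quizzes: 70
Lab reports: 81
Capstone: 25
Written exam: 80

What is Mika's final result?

Weighted total:
  Final exam 98 × 0.07 = 6.86
  Essays 87 × 0.06 = 5.22
  Studio work 68 × 0.19 = 12.92
  Quizzes 70 × 0.05 = 3.5
  Lab reports 81 × 0.08 = 6.48
  Capstone 25 × 0.06 = 1.5
  Written exam 80 × 0.49 = 39.2
Sum = 75.68
75.68 ≥ 70 → Satisfactory

Satisfactory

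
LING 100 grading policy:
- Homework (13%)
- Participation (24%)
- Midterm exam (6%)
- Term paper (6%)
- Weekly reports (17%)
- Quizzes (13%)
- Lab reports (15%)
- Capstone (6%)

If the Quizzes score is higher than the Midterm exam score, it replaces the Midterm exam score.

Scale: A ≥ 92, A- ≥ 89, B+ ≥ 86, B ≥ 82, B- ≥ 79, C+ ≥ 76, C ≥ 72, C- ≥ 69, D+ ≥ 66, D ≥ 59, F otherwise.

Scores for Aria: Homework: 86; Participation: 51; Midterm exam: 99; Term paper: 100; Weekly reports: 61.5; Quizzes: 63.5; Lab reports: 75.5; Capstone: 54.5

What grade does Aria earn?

D+

Quizzes (63.5) ≤ Midterm exam (99), so Midterm exam stays at 99.
Weighted total:
  Homework 86 × 0.13 = 11.18
  Participation 51 × 0.24 = 12.24
  Midterm exam 99 × 0.06 = 5.94
  Term paper 100 × 0.06 = 6
  Weekly reports 61.5 × 0.17 = 10.455
  Quizzes 63.5 × 0.13 = 8.255
  Lab reports 75.5 × 0.15 = 11.325
  Capstone 54.5 × 0.06 = 3.27
Sum = 68.665
68.665 is ≥ 66 and < 69 → D+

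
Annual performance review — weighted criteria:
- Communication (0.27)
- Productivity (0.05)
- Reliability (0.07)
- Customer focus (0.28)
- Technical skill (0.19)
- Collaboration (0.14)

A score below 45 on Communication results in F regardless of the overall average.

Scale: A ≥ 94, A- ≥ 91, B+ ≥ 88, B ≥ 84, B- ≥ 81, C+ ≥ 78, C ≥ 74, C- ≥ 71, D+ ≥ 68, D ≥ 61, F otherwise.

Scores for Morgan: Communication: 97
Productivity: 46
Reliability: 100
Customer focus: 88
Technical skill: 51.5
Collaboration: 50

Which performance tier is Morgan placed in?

Communication score 97 ≥ 45: minimum met.
Weighted total:
  Communication 97 × 0.27 = 26.19
  Productivity 46 × 0.05 = 2.3
  Reliability 100 × 0.07 = 7
  Customer focus 88 × 0.28 = 24.64
  Technical skill 51.5 × 0.19 = 9.785
  Collaboration 50 × 0.14 = 7
Sum = 76.915
76.915 is ≥ 74 and < 78 → C

C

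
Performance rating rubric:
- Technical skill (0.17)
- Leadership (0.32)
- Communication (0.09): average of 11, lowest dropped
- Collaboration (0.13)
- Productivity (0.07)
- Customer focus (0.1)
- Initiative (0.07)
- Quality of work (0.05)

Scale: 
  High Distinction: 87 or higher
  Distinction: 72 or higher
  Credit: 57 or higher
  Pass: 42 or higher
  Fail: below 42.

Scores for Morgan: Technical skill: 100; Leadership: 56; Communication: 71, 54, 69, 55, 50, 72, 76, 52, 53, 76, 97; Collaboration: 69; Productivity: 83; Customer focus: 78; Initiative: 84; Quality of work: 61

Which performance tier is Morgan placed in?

Distinction

Communication: drop 50 → average of remaining 10 = 675/10 = 67.5
Weighted total:
  Technical skill 100 × 0.17 = 17
  Leadership 56 × 0.32 = 17.92
  Communication 67.5 × 0.09 = 6.075
  Collaboration 69 × 0.13 = 8.97
  Productivity 83 × 0.07 = 5.81
  Customer focus 78 × 0.1 = 7.8
  Initiative 84 × 0.07 = 5.88
  Quality of work 61 × 0.05 = 3.05
Sum = 72.505
72.505 is ≥ 72 and < 87 → Distinction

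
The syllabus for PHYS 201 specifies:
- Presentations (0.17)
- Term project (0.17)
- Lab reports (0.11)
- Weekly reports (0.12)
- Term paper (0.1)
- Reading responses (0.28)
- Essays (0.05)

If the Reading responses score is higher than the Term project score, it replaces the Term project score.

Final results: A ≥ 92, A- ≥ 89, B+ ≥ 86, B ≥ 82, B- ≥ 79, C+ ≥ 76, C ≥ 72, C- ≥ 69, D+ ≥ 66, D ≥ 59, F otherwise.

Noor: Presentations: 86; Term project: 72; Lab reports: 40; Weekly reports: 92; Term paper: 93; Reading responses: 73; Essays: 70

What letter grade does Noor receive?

Reading responses (73) > Term project (72), so Term project counts as 73.
Weighted total:
  Presentations 86 × 0.17 = 14.62
  Term project 73 × 0.17 = 12.41
  Lab reports 40 × 0.11 = 4.4
  Weekly reports 92 × 0.12 = 11.04
  Term paper 93 × 0.1 = 9.3
  Reading responses 73 × 0.28 = 20.44
  Essays 70 × 0.05 = 3.5
Sum = 75.71
75.71 is ≥ 72 and < 76 → C

C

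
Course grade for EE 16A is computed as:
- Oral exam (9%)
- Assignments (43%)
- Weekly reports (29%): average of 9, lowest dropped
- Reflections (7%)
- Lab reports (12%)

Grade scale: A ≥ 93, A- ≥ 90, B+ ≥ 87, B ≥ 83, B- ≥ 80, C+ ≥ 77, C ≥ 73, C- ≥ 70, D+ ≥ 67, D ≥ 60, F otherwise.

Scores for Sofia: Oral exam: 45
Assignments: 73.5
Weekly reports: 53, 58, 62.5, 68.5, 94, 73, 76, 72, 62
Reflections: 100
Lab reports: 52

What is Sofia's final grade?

Weekly reports: drop 53 → average of remaining 8 = 566/8 = 70.75
Weighted total:
  Oral exam 45 × 0.09 = 4.05
  Assignments 73.5 × 0.43 = 31.605
  Weekly reports 70.75 × 0.29 = 20.5175
  Reflections 100 × 0.07 = 7
  Lab reports 52 × 0.12 = 6.24
Sum = 69.4125
69.4125 is ≥ 67 and < 70 → D+

D+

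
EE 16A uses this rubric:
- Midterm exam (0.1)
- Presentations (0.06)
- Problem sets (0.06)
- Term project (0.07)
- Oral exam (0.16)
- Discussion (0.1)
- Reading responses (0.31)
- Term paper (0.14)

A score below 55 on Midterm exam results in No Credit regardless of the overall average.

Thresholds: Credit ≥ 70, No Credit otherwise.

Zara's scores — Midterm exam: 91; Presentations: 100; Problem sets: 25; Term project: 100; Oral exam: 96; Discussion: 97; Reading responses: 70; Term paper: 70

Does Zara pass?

Midterm exam score 91 ≥ 55: minimum met.
Weighted total:
  Midterm exam 91 × 0.1 = 9.1
  Presentations 100 × 0.06 = 6
  Problem sets 25 × 0.06 = 1.5
  Term project 100 × 0.07 = 7
  Oral exam 96 × 0.16 = 15.36
  Discussion 97 × 0.1 = 9.7
  Reading responses 70 × 0.31 = 21.7
  Term paper 70 × 0.14 = 9.8
Sum = 80.16
80.16 ≥ 70 → Credit

Credit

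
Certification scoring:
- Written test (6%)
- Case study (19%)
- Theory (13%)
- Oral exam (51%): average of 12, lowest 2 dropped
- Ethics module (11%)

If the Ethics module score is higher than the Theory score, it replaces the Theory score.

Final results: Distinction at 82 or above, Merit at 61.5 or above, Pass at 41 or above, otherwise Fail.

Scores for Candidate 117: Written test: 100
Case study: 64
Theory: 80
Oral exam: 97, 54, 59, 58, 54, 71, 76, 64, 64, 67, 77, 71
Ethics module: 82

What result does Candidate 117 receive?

Oral exam: drop 54, 54 → average of remaining 10 = 704/10 = 70.4
Ethics module (82) > Theory (80), so Theory counts as 82.
Weighted total:
  Written test 100 × 0.06 = 6
  Case study 64 × 0.19 = 12.16
  Theory 82 × 0.13 = 10.66
  Oral exam 70.4 × 0.51 = 35.904
  Ethics module 82 × 0.11 = 9.02
Sum = 73.744
73.744 is ≥ 61.5 and < 82 → Merit

Merit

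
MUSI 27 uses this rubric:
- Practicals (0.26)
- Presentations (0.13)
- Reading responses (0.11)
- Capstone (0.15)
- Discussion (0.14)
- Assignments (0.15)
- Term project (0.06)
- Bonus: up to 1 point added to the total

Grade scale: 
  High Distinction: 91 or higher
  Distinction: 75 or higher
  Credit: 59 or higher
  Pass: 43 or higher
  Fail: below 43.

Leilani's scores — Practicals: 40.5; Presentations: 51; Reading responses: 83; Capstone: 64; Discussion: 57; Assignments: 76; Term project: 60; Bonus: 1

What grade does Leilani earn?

Credit

Weighted total:
  Practicals 40.5 × 0.26 = 10.53
  Presentations 51 × 0.13 = 6.63
  Reading responses 83 × 0.11 = 9.13
  Capstone 64 × 0.15 = 9.6
  Discussion 57 × 0.14 = 7.98
  Assignments 76 × 0.15 = 11.4
  Term project 60 × 0.06 = 3.6
Sum = 58.87
Bonus: 58.87 + 1 = 59.87
59.87 is ≥ 59 and < 75 → Credit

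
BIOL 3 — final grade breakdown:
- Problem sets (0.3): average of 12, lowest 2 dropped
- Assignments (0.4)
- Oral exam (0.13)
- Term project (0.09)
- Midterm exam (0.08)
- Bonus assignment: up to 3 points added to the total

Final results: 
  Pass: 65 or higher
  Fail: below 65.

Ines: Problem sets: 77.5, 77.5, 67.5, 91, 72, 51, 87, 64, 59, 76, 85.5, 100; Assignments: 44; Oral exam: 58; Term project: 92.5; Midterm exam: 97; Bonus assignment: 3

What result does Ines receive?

Problem sets: drop 51, 59 → average of remaining 10 = 798/10 = 79.8
Weighted total:
  Problem sets 79.8 × 0.3 = 23.94
  Assignments 44 × 0.4 = 17.6
  Oral exam 58 × 0.13 = 7.54
  Term project 92.5 × 0.09 = 8.325
  Midterm exam 97 × 0.08 = 7.76
Sum = 65.165
Bonus assignment: 65.165 + 3 = 68.165
68.165 ≥ 65 → Pass

Pass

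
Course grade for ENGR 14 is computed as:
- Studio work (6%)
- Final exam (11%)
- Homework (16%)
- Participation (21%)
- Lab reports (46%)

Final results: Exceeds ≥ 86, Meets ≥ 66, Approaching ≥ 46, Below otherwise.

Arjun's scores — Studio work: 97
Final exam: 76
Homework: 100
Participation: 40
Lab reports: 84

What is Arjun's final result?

Weighted total:
  Studio work 97 × 0.06 = 5.82
  Final exam 76 × 0.11 = 8.36
  Homework 100 × 0.16 = 16
  Participation 40 × 0.21 = 8.4
  Lab reports 84 × 0.46 = 38.64
Sum = 77.22
77.22 is ≥ 66 and < 86 → Meets

Meets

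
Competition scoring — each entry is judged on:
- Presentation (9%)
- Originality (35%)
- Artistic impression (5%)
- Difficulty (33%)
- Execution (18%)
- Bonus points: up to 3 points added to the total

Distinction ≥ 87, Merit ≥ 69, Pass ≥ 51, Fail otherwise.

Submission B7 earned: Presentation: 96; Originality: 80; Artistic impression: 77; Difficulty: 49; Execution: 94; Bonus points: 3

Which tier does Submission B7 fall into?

Weighted total:
  Presentation 96 × 0.09 = 8.64
  Originality 80 × 0.35 = 28
  Artistic impression 77 × 0.05 = 3.85
  Difficulty 49 × 0.33 = 16.17
  Execution 94 × 0.18 = 16.92
Sum = 73.58
Bonus points: 73.58 + 3 = 76.58
76.58 is ≥ 69 and < 87 → Merit

Merit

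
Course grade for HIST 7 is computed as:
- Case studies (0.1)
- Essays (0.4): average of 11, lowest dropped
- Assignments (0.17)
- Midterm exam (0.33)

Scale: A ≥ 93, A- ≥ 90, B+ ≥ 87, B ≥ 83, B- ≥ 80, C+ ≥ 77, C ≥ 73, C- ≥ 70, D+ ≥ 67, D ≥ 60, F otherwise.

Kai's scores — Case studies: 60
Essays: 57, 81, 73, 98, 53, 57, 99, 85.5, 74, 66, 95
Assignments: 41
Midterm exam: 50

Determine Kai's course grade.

Essays: drop 53 → average of remaining 10 = 785.5/10 = 78.55
Weighted total:
  Case studies 60 × 0.1 = 6
  Essays 78.55 × 0.4 = 31.42
  Assignments 41 × 0.17 = 6.97
  Midterm exam 50 × 0.33 = 16.5
Sum = 60.89
60.89 is ≥ 60 and < 67 → D

D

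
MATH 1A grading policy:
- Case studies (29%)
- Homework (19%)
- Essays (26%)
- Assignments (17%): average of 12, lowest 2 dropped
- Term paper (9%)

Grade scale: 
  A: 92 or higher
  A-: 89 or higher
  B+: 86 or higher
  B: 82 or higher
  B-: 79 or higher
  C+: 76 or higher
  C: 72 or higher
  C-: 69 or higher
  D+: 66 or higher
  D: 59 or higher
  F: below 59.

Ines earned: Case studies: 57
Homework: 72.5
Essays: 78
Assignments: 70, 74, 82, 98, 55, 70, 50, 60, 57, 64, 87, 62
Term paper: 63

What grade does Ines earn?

Assignments: drop 50, 55 → average of remaining 10 = 724/10 = 72.4
Weighted total:
  Case studies 57 × 0.29 = 16.53
  Homework 72.5 × 0.19 = 13.775
  Essays 78 × 0.26 = 20.28
  Assignments 72.4 × 0.17 = 12.308
  Term paper 63 × 0.09 = 5.67
Sum = 68.563
68.563 is ≥ 66 and < 69 → D+

D+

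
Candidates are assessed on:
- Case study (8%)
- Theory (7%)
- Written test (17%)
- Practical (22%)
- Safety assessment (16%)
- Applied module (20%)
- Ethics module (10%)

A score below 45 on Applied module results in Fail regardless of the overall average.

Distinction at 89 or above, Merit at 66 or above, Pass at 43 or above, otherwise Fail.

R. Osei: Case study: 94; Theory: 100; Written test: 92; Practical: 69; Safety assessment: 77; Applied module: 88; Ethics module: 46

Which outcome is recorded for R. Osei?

Applied module score 88 ≥ 45: minimum met.
Weighted total:
  Case study 94 × 0.08 = 7.52
  Theory 100 × 0.07 = 7
  Written test 92 × 0.17 = 15.64
  Practical 69 × 0.22 = 15.18
  Safety assessment 77 × 0.16 = 12.32
  Applied module 88 × 0.2 = 17.6
  Ethics module 46 × 0.1 = 4.6
Sum = 79.86
79.86 is ≥ 66 and < 89 → Merit

Merit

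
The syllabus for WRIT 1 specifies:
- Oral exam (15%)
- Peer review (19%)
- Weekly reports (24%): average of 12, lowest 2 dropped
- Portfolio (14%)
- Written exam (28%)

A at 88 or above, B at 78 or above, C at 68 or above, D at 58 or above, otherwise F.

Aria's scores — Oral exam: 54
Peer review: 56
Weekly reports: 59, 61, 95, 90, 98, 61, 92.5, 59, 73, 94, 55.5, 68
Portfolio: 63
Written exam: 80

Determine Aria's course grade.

C

Weekly reports: drop 55.5, 59 → average of remaining 10 = 791.5/10 = 79.15
Weighted total:
  Oral exam 54 × 0.15 = 8.1
  Peer review 56 × 0.19 = 10.64
  Weekly reports 79.15 × 0.24 = 18.996
  Portfolio 63 × 0.14 = 8.82
  Written exam 80 × 0.28 = 22.4
Sum = 68.956
68.956 is ≥ 68 and < 78 → C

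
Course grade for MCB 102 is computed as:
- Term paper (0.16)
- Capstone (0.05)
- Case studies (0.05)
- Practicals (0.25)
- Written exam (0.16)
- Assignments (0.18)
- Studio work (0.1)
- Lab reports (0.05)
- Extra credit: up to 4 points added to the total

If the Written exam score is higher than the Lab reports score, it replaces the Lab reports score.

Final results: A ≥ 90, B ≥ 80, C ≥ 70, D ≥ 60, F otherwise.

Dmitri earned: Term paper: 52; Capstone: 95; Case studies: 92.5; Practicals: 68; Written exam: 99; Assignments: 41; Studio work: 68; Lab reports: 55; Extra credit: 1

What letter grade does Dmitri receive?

Written exam (99) > Lab reports (55), so Lab reports counts as 99.
Weighted total:
  Term paper 52 × 0.16 = 8.32
  Capstone 95 × 0.05 = 4.75
  Case studies 92.5 × 0.05 = 4.625
  Practicals 68 × 0.25 = 17
  Written exam 99 × 0.16 = 15.84
  Assignments 41 × 0.18 = 7.38
  Studio work 68 × 0.1 = 6.8
  Lab reports 99 × 0.05 = 4.95
Sum = 69.665
Extra credit: 69.665 + 1 = 70.665
70.665 is ≥ 70 and < 80 → C

C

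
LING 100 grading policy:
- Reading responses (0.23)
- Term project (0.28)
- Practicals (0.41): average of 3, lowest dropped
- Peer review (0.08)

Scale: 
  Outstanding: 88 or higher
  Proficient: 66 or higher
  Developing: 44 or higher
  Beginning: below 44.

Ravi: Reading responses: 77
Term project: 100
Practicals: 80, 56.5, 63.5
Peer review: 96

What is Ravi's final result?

Proficient

Practicals: drop 56.5 → average of remaining 2 = 143.5/2 = 71.75
Weighted total:
  Reading responses 77 × 0.23 = 17.71
  Term project 100 × 0.28 = 28
  Practicals 71.75 × 0.41 = 29.4175
  Peer review 96 × 0.08 = 7.68
Sum = 82.8075
82.8075 is ≥ 66 and < 88 → Proficient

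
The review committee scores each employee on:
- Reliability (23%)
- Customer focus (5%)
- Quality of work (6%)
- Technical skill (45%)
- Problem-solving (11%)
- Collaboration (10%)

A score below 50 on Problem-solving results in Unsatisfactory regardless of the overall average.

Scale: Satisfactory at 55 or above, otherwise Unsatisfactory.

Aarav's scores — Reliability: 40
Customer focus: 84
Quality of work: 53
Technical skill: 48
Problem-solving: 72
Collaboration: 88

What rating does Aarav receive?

Unsatisfactory

Problem-solving score 72 ≥ 50: minimum met.
Weighted total:
  Reliability 40 × 0.23 = 9.2
  Customer focus 84 × 0.05 = 4.2
  Quality of work 53 × 0.06 = 3.18
  Technical skill 48 × 0.45 = 21.6
  Problem-solving 72 × 0.11 = 7.92
  Collaboration 88 × 0.1 = 8.8
Sum = 54.9
54.9 < 55 → Unsatisfactory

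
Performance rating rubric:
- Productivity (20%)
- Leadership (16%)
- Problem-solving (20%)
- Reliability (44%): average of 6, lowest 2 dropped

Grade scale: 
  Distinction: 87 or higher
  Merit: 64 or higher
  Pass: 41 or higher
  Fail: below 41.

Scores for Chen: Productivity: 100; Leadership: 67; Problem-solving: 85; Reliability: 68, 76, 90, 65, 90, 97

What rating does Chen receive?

Reliability: drop 65, 68 → average of remaining 4 = 353/4 = 88.25
Weighted total:
  Productivity 100 × 0.2 = 20
  Leadership 67 × 0.16 = 10.72
  Problem-solving 85 × 0.2 = 17
  Reliability 88.25 × 0.44 = 38.83
Sum = 86.55
86.55 is ≥ 64 and < 87 → Merit

Merit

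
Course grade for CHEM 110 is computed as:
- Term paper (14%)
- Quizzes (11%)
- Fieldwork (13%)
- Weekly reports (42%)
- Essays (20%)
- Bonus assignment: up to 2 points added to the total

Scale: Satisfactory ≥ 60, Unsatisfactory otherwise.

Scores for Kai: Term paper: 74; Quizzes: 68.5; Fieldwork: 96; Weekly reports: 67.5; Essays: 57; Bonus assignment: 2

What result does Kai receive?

Weighted total:
  Term paper 74 × 0.14 = 10.36
  Quizzes 68.5 × 0.11 = 7.535
  Fieldwork 96 × 0.13 = 12.48
  Weekly reports 67.5 × 0.42 = 28.35
  Essays 57 × 0.2 = 11.4
Sum = 70.125
Bonus assignment: 70.125 + 2 = 72.125
72.125 ≥ 60 → Satisfactory

Satisfactory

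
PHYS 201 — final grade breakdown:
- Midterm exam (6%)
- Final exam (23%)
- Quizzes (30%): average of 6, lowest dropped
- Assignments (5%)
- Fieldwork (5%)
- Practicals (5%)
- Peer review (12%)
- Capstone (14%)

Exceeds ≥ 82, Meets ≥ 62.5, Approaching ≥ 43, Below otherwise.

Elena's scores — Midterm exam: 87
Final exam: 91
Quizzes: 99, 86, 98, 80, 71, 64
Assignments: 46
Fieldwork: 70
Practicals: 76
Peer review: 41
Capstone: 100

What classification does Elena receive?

Meets

Quizzes: drop 64 → average of remaining 5 = 434/5 = 86.8
Weighted total:
  Midterm exam 87 × 0.06 = 5.22
  Final exam 91 × 0.23 = 20.93
  Quizzes 86.8 × 0.3 = 26.04
  Assignments 46 × 0.05 = 2.3
  Fieldwork 70 × 0.05 = 3.5
  Practicals 76 × 0.05 = 3.8
  Peer review 41 × 0.12 = 4.92
  Capstone 100 × 0.14 = 14
Sum = 80.71
80.71 is ≥ 62.5 and < 82 → Meets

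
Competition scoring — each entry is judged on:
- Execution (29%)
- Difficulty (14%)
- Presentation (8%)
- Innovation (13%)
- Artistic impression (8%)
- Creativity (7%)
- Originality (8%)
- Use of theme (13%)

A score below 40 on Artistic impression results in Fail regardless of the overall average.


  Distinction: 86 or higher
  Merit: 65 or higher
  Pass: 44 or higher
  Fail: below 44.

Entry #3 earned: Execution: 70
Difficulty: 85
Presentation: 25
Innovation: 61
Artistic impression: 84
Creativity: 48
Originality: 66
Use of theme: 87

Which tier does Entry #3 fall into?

Merit

Artistic impression score 84 ≥ 40: minimum met.
Weighted total:
  Execution 70 × 0.29 = 20.3
  Difficulty 85 × 0.14 = 11.9
  Presentation 25 × 0.08 = 2
  Innovation 61 × 0.13 = 7.93
  Artistic impression 84 × 0.08 = 6.72
  Creativity 48 × 0.07 = 3.36
  Originality 66 × 0.08 = 5.28
  Use of theme 87 × 0.13 = 11.31
Sum = 68.8
68.8 is ≥ 65 and < 86 → Merit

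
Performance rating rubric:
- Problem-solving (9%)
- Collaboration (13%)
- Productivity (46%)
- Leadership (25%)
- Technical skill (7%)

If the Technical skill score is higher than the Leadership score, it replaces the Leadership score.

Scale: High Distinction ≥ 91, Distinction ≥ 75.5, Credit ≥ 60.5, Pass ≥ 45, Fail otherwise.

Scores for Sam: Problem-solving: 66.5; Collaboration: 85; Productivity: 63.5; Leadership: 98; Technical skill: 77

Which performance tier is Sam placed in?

Technical skill (77) ≤ Leadership (98), so Leadership stays at 98.
Weighted total:
  Problem-solving 66.5 × 0.09 = 5.985
  Collaboration 85 × 0.13 = 11.05
  Productivity 63.5 × 0.46 = 29.21
  Leadership 98 × 0.25 = 24.5
  Technical skill 77 × 0.07 = 5.39
Sum = 76.135
76.135 is ≥ 75.5 and < 91 → Distinction

Distinction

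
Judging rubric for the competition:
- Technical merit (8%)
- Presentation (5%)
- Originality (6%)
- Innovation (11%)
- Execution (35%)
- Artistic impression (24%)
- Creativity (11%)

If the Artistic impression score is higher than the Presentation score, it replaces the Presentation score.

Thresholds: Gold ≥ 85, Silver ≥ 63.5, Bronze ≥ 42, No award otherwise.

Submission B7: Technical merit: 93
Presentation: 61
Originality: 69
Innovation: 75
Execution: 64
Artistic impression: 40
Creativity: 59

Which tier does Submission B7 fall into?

Artistic impression (40) ≤ Presentation (61), so Presentation stays at 61.
Weighted total:
  Technical merit 93 × 0.08 = 7.44
  Presentation 61 × 0.05 = 3.05
  Originality 69 × 0.06 = 4.14
  Innovation 75 × 0.11 = 8.25
  Execution 64 × 0.35 = 22.4
  Artistic impression 40 × 0.24 = 9.6
  Creativity 59 × 0.11 = 6.49
Sum = 61.37
61.37 is ≥ 42 and < 63.5 → Bronze

Bronze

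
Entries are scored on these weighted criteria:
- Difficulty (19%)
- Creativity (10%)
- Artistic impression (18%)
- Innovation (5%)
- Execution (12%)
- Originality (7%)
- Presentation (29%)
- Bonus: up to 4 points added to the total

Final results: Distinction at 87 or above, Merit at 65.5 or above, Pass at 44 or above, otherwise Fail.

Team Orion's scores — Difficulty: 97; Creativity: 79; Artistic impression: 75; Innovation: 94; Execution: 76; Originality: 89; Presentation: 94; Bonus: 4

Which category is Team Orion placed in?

Weighted total:
  Difficulty 97 × 0.19 = 18.43
  Creativity 79 × 0.1 = 7.9
  Artistic impression 75 × 0.18 = 13.5
  Innovation 94 × 0.05 = 4.7
  Execution 76 × 0.12 = 9.12
  Originality 89 × 0.07 = 6.23
  Presentation 94 × 0.29 = 27.26
Sum = 87.14
Bonus: 87.14 + 4 = 91.14
91.14 ≥ 87 → Distinction

Distinction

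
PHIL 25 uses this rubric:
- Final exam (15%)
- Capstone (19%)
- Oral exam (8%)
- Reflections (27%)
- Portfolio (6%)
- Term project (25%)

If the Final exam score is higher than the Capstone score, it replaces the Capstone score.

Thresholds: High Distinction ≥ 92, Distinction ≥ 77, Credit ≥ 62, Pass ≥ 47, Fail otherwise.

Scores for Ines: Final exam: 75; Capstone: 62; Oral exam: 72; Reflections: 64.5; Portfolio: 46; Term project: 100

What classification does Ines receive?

Credit

Final exam (75) > Capstone (62), so Capstone counts as 75.
Weighted total:
  Final exam 75 × 0.15 = 11.25
  Capstone 75 × 0.19 = 14.25
  Oral exam 72 × 0.08 = 5.76
  Reflections 64.5 × 0.27 = 17.415
  Portfolio 46 × 0.06 = 2.76
  Term project 100 × 0.25 = 25
Sum = 76.435
76.435 is ≥ 62 and < 77 → Credit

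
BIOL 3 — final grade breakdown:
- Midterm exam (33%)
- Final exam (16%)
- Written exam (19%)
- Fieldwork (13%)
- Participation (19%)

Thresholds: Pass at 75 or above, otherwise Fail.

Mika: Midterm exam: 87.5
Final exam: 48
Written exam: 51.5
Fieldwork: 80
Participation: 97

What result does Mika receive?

Pass

Weighted total:
  Midterm exam 87.5 × 0.33 = 28.875
  Final exam 48 × 0.16 = 7.68
  Written exam 51.5 × 0.19 = 9.785
  Fieldwork 80 × 0.13 = 10.4
  Participation 97 × 0.19 = 18.43
Sum = 75.17
75.17 ≥ 75 → Pass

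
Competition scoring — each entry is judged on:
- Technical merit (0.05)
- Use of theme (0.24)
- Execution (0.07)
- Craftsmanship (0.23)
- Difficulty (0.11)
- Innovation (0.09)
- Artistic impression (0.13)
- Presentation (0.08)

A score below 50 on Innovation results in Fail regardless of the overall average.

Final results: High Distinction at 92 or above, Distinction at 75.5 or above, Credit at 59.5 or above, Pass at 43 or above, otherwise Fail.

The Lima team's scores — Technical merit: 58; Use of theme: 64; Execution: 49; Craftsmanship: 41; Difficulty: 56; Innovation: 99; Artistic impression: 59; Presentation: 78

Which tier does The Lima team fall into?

Innovation score 99 ≥ 50: minimum met.
Weighted total:
  Technical merit 58 × 0.05 = 2.9
  Use of theme 64 × 0.24 = 15.36
  Execution 49 × 0.07 = 3.43
  Craftsmanship 41 × 0.23 = 9.43
  Difficulty 56 × 0.11 = 6.16
  Innovation 99 × 0.09 = 8.91
  Artistic impression 59 × 0.13 = 7.67
  Presentation 78 × 0.08 = 6.24
Sum = 60.1
60.1 is ≥ 59.5 and < 75.5 → Credit

Credit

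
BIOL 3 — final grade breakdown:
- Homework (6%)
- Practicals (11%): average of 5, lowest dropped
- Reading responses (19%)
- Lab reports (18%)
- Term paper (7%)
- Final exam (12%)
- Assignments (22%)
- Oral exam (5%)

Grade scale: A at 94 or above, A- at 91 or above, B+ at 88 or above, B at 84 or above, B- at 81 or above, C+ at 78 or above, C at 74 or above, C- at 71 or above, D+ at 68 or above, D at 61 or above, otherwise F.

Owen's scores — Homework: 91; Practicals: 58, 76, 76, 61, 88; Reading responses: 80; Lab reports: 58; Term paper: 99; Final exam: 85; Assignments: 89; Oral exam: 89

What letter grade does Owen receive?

C+

Practicals: drop 58 → average of remaining 4 = 301/4 = 75.25
Weighted total:
  Homework 91 × 0.06 = 5.46
  Practicals 75.25 × 0.11 = 8.2775
  Reading responses 80 × 0.19 = 15.2
  Lab reports 58 × 0.18 = 10.44
  Term paper 99 × 0.07 = 6.93
  Final exam 85 × 0.12 = 10.2
  Assignments 89 × 0.22 = 19.58
  Oral exam 89 × 0.05 = 4.45
Sum = 80.5375
80.5375 is ≥ 78 and < 81 → C+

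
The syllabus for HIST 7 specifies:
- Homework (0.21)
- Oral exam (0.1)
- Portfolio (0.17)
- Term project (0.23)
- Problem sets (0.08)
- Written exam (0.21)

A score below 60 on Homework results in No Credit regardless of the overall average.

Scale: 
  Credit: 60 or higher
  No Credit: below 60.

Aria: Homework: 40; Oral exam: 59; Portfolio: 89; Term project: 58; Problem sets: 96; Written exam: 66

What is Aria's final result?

Homework score 40 < 60: minimum not met.
Weighted total:
  Homework 40 × 0.21 = 8.4
  Oral exam 59 × 0.1 = 5.9
  Portfolio 89 × 0.17 = 15.13
  Term project 58 × 0.23 = 13.34
  Problem sets 96 × 0.08 = 7.68
  Written exam 66 × 0.21 = 13.86
Sum = 64.31
Because the Homework minimum was not met, the result is No Credit.

No Credit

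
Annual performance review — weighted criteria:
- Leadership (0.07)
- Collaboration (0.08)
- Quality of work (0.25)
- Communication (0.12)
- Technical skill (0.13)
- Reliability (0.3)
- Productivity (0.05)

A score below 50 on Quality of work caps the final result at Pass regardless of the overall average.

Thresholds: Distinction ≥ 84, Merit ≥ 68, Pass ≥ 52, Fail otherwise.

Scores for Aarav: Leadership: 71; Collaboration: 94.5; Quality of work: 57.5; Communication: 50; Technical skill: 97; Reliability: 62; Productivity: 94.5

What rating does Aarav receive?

Quality of work score 57.5 ≥ 50: minimum met.
Weighted total:
  Leadership 71 × 0.07 = 4.97
  Collaboration 94.5 × 0.08 = 7.56
  Quality of work 57.5 × 0.25 = 14.375
  Communication 50 × 0.12 = 6
  Technical skill 97 × 0.13 = 12.61
  Reliability 62 × 0.3 = 18.6
  Productivity 94.5 × 0.05 = 4.725
Sum = 68.84
68.84 is ≥ 68 and < 84 → Merit

Merit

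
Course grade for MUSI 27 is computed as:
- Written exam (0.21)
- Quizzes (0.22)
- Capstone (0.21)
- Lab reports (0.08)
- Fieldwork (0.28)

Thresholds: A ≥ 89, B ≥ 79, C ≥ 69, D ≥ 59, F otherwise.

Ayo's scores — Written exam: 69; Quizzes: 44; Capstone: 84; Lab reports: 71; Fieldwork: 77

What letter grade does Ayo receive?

C

Weighted total:
  Written exam 69 × 0.21 = 14.49
  Quizzes 44 × 0.22 = 9.68
  Capstone 84 × 0.21 = 17.64
  Lab reports 71 × 0.08 = 5.68
  Fieldwork 77 × 0.28 = 21.56
Sum = 69.05
69.05 is ≥ 69 and < 79 → C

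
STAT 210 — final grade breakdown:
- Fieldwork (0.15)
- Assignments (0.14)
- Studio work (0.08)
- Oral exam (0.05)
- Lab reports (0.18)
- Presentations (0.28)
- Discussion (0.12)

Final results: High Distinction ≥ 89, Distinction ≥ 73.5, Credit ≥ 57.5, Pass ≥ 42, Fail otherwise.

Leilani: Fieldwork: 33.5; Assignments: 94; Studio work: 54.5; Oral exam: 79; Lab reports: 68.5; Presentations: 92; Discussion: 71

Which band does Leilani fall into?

Credit

Weighted total:
  Fieldwork 33.5 × 0.15 = 5.025
  Assignments 94 × 0.14 = 13.16
  Studio work 54.5 × 0.08 = 4.36
  Oral exam 79 × 0.05 = 3.95
  Lab reports 68.5 × 0.18 = 12.33
  Presentations 92 × 0.28 = 25.76
  Discussion 71 × 0.12 = 8.52
Sum = 73.105
73.105 is ≥ 57.5 and < 73.5 → Credit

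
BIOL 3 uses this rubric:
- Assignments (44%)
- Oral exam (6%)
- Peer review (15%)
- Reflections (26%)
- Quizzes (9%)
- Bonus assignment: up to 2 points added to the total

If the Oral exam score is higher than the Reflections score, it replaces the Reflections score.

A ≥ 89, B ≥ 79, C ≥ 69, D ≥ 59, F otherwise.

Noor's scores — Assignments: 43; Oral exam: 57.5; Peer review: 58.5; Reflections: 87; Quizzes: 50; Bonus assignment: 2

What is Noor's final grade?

Oral exam (57.5) ≤ Reflections (87), so Reflections stays at 87.
Weighted total:
  Assignments 43 × 0.44 = 18.92
  Oral exam 57.5 × 0.06 = 3.45
  Peer review 58.5 × 0.15 = 8.775
  Reflections 87 × 0.26 = 22.62
  Quizzes 50 × 0.09 = 4.5
Sum = 58.265
Bonus assignment: 58.265 + 2 = 60.265
60.265 is ≥ 59 and < 69 → D

D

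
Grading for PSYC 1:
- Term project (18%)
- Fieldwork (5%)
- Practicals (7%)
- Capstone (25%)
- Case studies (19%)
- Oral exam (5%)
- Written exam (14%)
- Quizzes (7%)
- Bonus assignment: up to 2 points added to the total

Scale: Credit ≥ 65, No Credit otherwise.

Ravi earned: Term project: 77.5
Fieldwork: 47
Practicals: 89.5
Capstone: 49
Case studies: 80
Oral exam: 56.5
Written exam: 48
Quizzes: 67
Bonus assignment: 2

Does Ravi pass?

Weighted total:
  Term project 77.5 × 0.18 = 13.95
  Fieldwork 47 × 0.05 = 2.35
  Practicals 89.5 × 0.07 = 6.265
  Capstone 49 × 0.25 = 12.25
  Case studies 80 × 0.19 = 15.2
  Oral exam 56.5 × 0.05 = 2.825
  Written exam 48 × 0.14 = 6.72
  Quizzes 67 × 0.07 = 4.69
Sum = 64.25
Bonus assignment: 64.25 + 2 = 66.25
66.25 ≥ 65 → Credit

Credit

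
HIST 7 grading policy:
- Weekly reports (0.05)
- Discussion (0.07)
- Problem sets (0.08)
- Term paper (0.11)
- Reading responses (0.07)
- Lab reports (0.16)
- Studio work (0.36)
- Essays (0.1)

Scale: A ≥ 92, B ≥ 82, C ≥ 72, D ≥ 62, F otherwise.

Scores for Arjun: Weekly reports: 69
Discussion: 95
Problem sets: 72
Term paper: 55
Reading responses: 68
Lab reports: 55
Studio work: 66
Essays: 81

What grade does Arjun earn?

Weighted total:
  Weekly reports 69 × 0.05 = 3.45
  Discussion 95 × 0.07 = 6.65
  Problem sets 72 × 0.08 = 5.76
  Term paper 55 × 0.11 = 6.05
  Reading responses 68 × 0.07 = 4.76
  Lab reports 55 × 0.16 = 8.8
  Studio work 66 × 0.36 = 23.76
  Essays 81 × 0.1 = 8.1
Sum = 67.33
67.33 is ≥ 62 and < 72 → D

D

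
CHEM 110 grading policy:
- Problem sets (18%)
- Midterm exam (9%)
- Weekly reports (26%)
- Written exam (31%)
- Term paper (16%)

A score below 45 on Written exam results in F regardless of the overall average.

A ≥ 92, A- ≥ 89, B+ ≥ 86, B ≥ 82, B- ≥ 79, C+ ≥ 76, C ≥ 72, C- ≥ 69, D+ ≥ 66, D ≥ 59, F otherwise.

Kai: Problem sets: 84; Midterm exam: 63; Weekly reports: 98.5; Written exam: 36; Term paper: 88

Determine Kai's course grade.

Written exam score 36 < 45: minimum not met.
Weighted total:
  Problem sets 84 × 0.18 = 15.12
  Midterm exam 63 × 0.09 = 5.67
  Weekly reports 98.5 × 0.26 = 25.61
  Written exam 36 × 0.31 = 11.16
  Term paper 88 × 0.16 = 14.08
Sum = 71.64
Because the Written exam minimum was not met, the result is F.

F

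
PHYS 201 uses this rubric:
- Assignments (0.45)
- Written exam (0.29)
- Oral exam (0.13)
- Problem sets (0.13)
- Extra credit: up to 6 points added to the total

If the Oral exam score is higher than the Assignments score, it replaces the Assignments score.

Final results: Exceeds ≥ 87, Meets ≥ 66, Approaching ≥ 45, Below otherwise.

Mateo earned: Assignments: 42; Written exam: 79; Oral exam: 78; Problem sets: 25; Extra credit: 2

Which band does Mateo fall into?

Meets

Oral exam (78) > Assignments (42), so Assignments counts as 78.
Weighted total:
  Assignments 78 × 0.45 = 35.1
  Written exam 79 × 0.29 = 22.91
  Oral exam 78 × 0.13 = 10.14
  Problem sets 25 × 0.13 = 3.25
Sum = 71.4
Extra credit: 71.4 + 2 = 73.4
73.4 is ≥ 66 and < 87 → Meets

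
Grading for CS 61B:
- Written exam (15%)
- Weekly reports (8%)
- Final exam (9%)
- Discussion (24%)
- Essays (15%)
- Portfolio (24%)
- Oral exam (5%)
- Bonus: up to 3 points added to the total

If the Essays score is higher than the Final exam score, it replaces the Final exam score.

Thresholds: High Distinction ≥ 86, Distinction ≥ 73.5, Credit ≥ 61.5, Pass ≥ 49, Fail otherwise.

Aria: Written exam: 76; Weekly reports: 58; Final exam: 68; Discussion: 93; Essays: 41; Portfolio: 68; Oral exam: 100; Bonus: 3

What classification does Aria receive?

Essays (41) ≤ Final exam (68), so Final exam stays at 68.
Weighted total:
  Written exam 76 × 0.15 = 11.4
  Weekly reports 58 × 0.08 = 4.64
  Final exam 68 × 0.09 = 6.12
  Discussion 93 × 0.24 = 22.32
  Essays 41 × 0.15 = 6.15
  Portfolio 68 × 0.24 = 16.32
  Oral exam 100 × 0.05 = 5
Sum = 71.95
Bonus: 71.95 + 3 = 74.95
74.95 is ≥ 73.5 and < 86 → Distinction

Distinction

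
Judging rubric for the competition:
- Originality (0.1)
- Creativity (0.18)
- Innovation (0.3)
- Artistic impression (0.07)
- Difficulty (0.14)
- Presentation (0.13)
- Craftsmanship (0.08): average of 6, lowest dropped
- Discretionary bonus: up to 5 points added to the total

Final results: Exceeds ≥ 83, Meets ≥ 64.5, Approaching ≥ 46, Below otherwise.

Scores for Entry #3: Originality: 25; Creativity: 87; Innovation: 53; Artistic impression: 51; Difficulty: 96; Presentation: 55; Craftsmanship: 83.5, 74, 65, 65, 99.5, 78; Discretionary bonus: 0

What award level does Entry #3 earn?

Meets

Craftsmanship: drop 65 → average of remaining 5 = 400/5 = 80
Weighted total:
  Originality 25 × 0.1 = 2.5
  Creativity 87 × 0.18 = 15.66
  Innovation 53 × 0.3 = 15.9
  Artistic impression 51 × 0.07 = 3.57
  Difficulty 96 × 0.14 = 13.44
  Presentation 55 × 0.13 = 7.15
  Craftsmanship 80 × 0.08 = 6.4
Sum = 64.62
Discretionary bonus: 64.62 + 0 = 64.62
64.62 is ≥ 64.5 and < 83 → Meets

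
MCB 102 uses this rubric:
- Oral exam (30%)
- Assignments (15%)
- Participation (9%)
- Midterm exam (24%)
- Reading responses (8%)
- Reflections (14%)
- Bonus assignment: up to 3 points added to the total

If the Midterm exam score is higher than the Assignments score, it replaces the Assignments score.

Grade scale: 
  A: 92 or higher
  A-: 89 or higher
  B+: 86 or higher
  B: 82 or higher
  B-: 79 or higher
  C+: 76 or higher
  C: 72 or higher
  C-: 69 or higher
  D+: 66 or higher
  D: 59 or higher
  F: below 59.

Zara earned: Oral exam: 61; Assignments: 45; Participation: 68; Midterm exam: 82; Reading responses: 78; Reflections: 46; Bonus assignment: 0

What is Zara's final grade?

C-

Midterm exam (82) > Assignments (45), so Assignments counts as 82.
Weighted total:
  Oral exam 61 × 0.3 = 18.3
  Assignments 82 × 0.15 = 12.3
  Participation 68 × 0.09 = 6.12
  Midterm exam 82 × 0.24 = 19.68
  Reading responses 78 × 0.08 = 6.24
  Reflections 46 × 0.14 = 6.44
Sum = 69.08
Bonus assignment: 69.08 + 0 = 69.08
69.08 is ≥ 69 and < 72 → C-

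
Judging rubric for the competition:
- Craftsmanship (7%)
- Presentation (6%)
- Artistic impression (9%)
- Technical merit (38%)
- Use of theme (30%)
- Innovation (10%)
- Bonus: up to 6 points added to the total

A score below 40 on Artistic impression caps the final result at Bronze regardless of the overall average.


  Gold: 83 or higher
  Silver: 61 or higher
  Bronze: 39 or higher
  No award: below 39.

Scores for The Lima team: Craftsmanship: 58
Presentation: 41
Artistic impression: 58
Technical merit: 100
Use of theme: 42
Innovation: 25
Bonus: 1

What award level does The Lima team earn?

Artistic impression score 58 ≥ 40: minimum met.
Weighted total:
  Craftsmanship 58 × 0.07 = 4.06
  Presentation 41 × 0.06 = 2.46
  Artistic impression 58 × 0.09 = 5.22
  Technical merit 100 × 0.38 = 38
  Use of theme 42 × 0.3 = 12.6
  Innovation 25 × 0.1 = 2.5
Sum = 64.84
Bonus: 64.84 + 1 = 65.84
65.84 is ≥ 61 and < 83 → Silver

Silver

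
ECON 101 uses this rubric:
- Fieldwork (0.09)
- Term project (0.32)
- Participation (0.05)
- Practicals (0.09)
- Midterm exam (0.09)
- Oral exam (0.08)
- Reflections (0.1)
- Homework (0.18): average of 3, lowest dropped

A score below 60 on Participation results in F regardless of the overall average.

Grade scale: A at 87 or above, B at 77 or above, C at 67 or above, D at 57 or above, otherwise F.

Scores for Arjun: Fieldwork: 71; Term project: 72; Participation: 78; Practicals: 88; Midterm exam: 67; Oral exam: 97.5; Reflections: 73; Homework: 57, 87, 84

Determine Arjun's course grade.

B

Homework: drop 57 → average of remaining 2 = 171/2 = 85.5
Participation score 78 ≥ 60: minimum met.
Weighted total:
  Fieldwork 71 × 0.09 = 6.39
  Term project 72 × 0.32 = 23.04
  Participation 78 × 0.05 = 3.9
  Practicals 88 × 0.09 = 7.92
  Midterm exam 67 × 0.09 = 6.03
  Oral exam 97.5 × 0.08 = 7.8
  Reflections 73 × 0.1 = 7.3
  Homework 85.5 × 0.18 = 15.39
Sum = 77.77
77.77 is ≥ 77 and < 87 → B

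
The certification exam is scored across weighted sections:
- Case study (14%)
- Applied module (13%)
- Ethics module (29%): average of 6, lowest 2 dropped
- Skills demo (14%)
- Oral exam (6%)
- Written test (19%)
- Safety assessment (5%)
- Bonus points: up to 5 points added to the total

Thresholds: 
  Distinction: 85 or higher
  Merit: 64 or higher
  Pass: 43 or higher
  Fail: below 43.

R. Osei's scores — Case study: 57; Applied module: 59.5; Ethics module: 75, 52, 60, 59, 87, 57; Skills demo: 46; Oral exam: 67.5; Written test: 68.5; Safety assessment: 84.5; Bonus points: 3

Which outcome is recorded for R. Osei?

Merit

Ethics module: drop 52, 57 → average of remaining 4 = 281/4 = 70.25
Weighted total:
  Case study 57 × 0.14 = 7.98
  Applied module 59.5 × 0.13 = 7.735
  Ethics module 70.25 × 0.29 = 20.3725
  Skills demo 46 × 0.14 = 6.44
  Oral exam 67.5 × 0.06 = 4.05
  Written test 68.5 × 0.19 = 13.015
  Safety assessment 84.5 × 0.05 = 4.225
Sum = 63.8175
Bonus points: 63.8175 + 3 = 66.8175
66.8175 is ≥ 64 and < 85 → Merit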